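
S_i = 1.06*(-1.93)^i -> [1.06, -2.05, 3.95, -7.62, 14.71]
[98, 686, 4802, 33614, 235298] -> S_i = 98*7^i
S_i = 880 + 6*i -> [880, 886, 892, 898, 904]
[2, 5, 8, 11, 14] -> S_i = 2 + 3*i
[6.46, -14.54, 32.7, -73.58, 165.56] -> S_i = 6.46*(-2.25)^i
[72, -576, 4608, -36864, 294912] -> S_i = 72*-8^i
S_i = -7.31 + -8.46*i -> [-7.31, -15.77, -24.23, -32.69, -41.15]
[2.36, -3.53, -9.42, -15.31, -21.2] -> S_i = 2.36 + -5.89*i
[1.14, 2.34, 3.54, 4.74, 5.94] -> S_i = 1.14 + 1.20*i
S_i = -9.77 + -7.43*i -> [-9.77, -17.2, -24.63, -32.06, -39.49]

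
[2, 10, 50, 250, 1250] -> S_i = 2*5^i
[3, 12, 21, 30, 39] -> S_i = 3 + 9*i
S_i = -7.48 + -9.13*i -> [-7.48, -16.61, -25.74, -34.87, -44.0]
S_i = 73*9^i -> [73, 657, 5913, 53217, 478953]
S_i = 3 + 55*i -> [3, 58, 113, 168, 223]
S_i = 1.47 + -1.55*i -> [1.47, -0.08, -1.63, -3.18, -4.73]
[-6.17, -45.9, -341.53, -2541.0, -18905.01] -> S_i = -6.17*7.44^i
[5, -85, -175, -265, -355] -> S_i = 5 + -90*i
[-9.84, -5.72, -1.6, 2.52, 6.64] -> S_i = -9.84 + 4.12*i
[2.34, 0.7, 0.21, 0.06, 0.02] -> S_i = 2.34*0.30^i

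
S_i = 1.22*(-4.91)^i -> [1.22, -5.99, 29.41, -144.41, 709.06]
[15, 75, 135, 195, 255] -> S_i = 15 + 60*i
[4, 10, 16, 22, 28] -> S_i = 4 + 6*i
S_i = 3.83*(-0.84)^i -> [3.83, -3.22, 2.7, -2.27, 1.91]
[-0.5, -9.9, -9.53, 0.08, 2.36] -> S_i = Random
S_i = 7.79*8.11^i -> [7.79, 63.18, 512.36, 4155.28, 33699.3]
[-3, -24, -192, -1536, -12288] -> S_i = -3*8^i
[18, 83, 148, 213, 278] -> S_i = 18 + 65*i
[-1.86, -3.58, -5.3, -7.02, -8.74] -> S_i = -1.86 + -1.72*i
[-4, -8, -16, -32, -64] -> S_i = -4*2^i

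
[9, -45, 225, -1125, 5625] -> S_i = 9*-5^i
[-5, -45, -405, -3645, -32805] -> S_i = -5*9^i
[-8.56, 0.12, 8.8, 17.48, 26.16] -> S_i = -8.56 + 8.68*i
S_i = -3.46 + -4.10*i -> [-3.46, -7.56, -11.66, -15.76, -19.86]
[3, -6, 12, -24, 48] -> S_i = 3*-2^i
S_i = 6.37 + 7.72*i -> [6.37, 14.09, 21.81, 29.53, 37.25]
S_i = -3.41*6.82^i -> [-3.41, -23.26, -158.61, -1081.7, -7377.21]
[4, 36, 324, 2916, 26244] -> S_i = 4*9^i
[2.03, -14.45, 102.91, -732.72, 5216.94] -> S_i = 2.03*(-7.12)^i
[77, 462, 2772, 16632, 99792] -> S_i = 77*6^i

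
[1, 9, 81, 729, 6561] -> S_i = 1*9^i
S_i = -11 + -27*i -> [-11, -38, -65, -92, -119]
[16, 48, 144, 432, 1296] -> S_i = 16*3^i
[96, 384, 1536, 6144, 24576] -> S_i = 96*4^i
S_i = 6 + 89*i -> [6, 95, 184, 273, 362]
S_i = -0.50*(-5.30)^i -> [-0.5, 2.65, -14.04, 74.44, -394.52]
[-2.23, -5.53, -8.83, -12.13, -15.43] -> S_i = -2.23 + -3.30*i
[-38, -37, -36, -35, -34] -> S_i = -38 + 1*i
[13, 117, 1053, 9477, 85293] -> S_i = 13*9^i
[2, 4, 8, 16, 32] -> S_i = 2*2^i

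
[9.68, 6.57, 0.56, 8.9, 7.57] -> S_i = Random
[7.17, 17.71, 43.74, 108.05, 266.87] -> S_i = 7.17*2.47^i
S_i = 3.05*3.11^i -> [3.05, 9.49, 29.5, 91.74, 285.33]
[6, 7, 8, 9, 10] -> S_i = 6 + 1*i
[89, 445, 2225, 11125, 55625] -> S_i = 89*5^i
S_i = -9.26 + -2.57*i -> [-9.26, -11.83, -14.4, -16.97, -19.54]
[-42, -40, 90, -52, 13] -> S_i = Random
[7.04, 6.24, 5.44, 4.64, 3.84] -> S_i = 7.04 + -0.80*i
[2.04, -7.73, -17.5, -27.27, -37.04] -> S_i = 2.04 + -9.77*i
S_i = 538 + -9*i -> [538, 529, 520, 511, 502]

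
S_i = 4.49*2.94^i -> [4.49, 13.2, 38.81, 114.1, 335.46]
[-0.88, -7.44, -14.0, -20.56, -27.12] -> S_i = -0.88 + -6.56*i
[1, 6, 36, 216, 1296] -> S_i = 1*6^i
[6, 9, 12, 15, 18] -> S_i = 6 + 3*i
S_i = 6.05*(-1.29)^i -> [6.05, -7.8, 10.07, -12.99, 16.75]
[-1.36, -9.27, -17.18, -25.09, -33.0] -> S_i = -1.36 + -7.91*i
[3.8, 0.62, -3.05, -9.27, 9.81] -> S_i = Random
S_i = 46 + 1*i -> [46, 47, 48, 49, 50]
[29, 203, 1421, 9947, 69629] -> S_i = 29*7^i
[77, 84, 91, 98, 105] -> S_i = 77 + 7*i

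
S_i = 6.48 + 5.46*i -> [6.48, 11.94, 17.4, 22.86, 28.32]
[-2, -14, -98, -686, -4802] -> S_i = -2*7^i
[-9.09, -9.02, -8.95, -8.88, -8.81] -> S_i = -9.09 + 0.07*i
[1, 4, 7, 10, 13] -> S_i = 1 + 3*i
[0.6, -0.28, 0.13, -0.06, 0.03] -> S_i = 0.60*(-0.47)^i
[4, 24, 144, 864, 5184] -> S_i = 4*6^i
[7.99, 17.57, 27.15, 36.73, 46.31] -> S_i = 7.99 + 9.58*i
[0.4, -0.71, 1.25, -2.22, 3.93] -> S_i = 0.40*(-1.77)^i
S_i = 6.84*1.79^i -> [6.84, 12.24, 21.92, 39.23, 70.22]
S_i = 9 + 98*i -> [9, 107, 205, 303, 401]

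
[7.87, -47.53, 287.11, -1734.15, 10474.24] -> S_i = 7.87*(-6.04)^i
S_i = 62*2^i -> [62, 124, 248, 496, 992]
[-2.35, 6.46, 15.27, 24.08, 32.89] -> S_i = -2.35 + 8.81*i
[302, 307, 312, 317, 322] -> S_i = 302 + 5*i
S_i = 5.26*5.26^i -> [5.26, 27.67, 145.53, 765.5, 4026.51]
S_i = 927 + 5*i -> [927, 932, 937, 942, 947]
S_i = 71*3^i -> [71, 213, 639, 1917, 5751]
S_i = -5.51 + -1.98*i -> [-5.51, -7.49, -9.47, -11.45, -13.43]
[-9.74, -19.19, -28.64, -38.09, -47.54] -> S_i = -9.74 + -9.45*i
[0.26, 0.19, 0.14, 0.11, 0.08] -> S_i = 0.26*0.74^i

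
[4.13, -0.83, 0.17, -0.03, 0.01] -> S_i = 4.13*(-0.20)^i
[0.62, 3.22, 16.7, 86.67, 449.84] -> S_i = 0.62*5.19^i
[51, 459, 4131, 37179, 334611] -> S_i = 51*9^i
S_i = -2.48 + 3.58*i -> [-2.48, 1.1, 4.68, 8.26, 11.84]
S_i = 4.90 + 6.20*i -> [4.9, 11.1, 17.3, 23.5, 29.7]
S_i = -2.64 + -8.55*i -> [-2.64, -11.19, -19.74, -28.29, -36.84]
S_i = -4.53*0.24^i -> [-4.53, -1.09, -0.26, -0.06, -0.02]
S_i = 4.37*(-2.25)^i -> [4.37, -9.83, 22.12, -49.78, 112.0]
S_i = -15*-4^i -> [-15, 60, -240, 960, -3840]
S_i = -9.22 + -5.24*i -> [-9.22, -14.46, -19.7, -24.94, -30.18]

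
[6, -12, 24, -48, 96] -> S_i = 6*-2^i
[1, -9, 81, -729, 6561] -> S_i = 1*-9^i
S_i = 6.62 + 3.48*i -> [6.62, 10.1, 13.58, 17.06, 20.54]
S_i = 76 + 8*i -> [76, 84, 92, 100, 108]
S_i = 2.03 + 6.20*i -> [2.03, 8.23, 14.43, 20.63, 26.83]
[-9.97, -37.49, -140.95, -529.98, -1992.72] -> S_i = -9.97*3.76^i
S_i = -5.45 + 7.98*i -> [-5.45, 2.53, 10.51, 18.49, 26.47]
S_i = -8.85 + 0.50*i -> [-8.85, -8.35, -7.85, -7.35, -6.85]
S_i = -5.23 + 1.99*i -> [-5.23, -3.24, -1.25, 0.74, 2.73]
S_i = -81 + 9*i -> [-81, -72, -63, -54, -45]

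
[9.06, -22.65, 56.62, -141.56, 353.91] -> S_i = 9.06*(-2.50)^i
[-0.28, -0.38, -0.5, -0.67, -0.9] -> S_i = -0.28*1.34^i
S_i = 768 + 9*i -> [768, 777, 786, 795, 804]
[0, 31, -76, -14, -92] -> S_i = Random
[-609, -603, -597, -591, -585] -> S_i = -609 + 6*i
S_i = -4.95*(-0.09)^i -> [-4.95, 0.45, -0.04, 0.0, -0.0]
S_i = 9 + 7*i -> [9, 16, 23, 30, 37]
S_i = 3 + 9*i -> [3, 12, 21, 30, 39]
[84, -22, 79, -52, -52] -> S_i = Random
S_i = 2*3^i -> [2, 6, 18, 54, 162]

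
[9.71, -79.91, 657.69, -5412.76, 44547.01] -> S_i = 9.71*(-8.23)^i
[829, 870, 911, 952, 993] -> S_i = 829 + 41*i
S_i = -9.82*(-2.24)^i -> [-9.82, 22.0, -49.27, 110.37, -247.23]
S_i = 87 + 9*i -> [87, 96, 105, 114, 123]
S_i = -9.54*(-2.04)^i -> [-9.54, 19.46, -39.7, 80.99, -165.22]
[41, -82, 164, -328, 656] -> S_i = 41*-2^i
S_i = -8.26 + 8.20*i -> [-8.26, -0.06, 8.14, 16.34, 24.54]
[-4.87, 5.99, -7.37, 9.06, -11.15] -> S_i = -4.87*(-1.23)^i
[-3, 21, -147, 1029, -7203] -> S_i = -3*-7^i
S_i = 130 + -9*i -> [130, 121, 112, 103, 94]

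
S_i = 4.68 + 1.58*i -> [4.68, 6.26, 7.84, 9.42, 11.0]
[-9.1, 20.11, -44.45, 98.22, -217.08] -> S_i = -9.10*(-2.21)^i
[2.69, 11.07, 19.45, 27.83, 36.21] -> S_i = 2.69 + 8.38*i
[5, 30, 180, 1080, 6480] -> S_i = 5*6^i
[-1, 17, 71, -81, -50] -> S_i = Random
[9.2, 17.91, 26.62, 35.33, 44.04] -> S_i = 9.20 + 8.71*i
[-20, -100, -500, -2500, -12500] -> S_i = -20*5^i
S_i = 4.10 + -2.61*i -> [4.1, 1.49, -1.12, -3.73, -6.34]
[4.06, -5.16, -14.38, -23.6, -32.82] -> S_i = 4.06 + -9.22*i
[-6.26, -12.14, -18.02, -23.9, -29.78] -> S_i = -6.26 + -5.88*i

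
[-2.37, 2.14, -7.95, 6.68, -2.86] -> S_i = Random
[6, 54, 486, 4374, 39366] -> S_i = 6*9^i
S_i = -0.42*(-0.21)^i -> [-0.42, 0.09, -0.02, 0.0, -0.0]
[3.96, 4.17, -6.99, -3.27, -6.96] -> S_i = Random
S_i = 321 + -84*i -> [321, 237, 153, 69, -15]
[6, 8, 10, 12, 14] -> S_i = 6 + 2*i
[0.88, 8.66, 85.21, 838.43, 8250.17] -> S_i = 0.88*9.84^i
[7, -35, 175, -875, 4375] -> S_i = 7*-5^i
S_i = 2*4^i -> [2, 8, 32, 128, 512]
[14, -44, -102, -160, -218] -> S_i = 14 + -58*i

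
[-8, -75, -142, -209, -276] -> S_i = -8 + -67*i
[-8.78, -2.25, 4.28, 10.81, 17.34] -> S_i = -8.78 + 6.53*i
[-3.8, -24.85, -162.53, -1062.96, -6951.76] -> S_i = -3.80*6.54^i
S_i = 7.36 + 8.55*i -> [7.36, 15.91, 24.46, 33.01, 41.56]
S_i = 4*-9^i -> [4, -36, 324, -2916, 26244]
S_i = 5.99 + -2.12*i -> [5.99, 3.87, 1.75, -0.37, -2.49]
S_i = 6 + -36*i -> [6, -30, -66, -102, -138]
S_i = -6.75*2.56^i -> [-6.75, -17.28, -44.24, -113.25, -289.91]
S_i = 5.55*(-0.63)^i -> [5.55, -3.5, 2.2, -1.39, 0.87]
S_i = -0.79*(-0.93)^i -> [-0.79, 0.73, -0.68, 0.64, -0.59]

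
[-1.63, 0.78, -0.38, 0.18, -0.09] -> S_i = -1.63*(-0.48)^i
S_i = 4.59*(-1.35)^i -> [4.59, -6.2, 8.37, -11.29, 15.25]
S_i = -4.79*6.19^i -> [-4.79, -29.65, -183.53, -1136.08, -7032.31]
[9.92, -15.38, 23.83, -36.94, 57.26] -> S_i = 9.92*(-1.55)^i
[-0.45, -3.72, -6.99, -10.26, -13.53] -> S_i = -0.45 + -3.27*i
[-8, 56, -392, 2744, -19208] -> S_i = -8*-7^i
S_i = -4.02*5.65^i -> [-4.02, -22.71, -128.33, -725.06, -4096.56]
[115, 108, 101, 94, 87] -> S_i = 115 + -7*i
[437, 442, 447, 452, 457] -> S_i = 437 + 5*i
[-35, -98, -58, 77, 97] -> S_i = Random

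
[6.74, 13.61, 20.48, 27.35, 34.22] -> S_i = 6.74 + 6.87*i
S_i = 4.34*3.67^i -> [4.34, 15.93, 58.46, 214.53, 787.32]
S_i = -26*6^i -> [-26, -156, -936, -5616, -33696]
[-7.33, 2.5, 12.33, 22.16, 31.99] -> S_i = -7.33 + 9.83*i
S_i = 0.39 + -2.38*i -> [0.39, -1.99, -4.37, -6.75, -9.13]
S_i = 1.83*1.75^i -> [1.83, 3.2, 5.6, 9.81, 17.16]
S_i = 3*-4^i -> [3, -12, 48, -192, 768]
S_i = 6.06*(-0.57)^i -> [6.06, -3.45, 1.97, -1.12, 0.64]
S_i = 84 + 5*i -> [84, 89, 94, 99, 104]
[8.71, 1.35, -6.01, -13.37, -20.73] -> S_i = 8.71 + -7.36*i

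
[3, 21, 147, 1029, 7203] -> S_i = 3*7^i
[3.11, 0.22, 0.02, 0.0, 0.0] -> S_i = 3.11*0.07^i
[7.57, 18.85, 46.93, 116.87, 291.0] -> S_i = 7.57*2.49^i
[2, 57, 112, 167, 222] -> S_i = 2 + 55*i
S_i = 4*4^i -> [4, 16, 64, 256, 1024]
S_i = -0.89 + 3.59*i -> [-0.89, 2.7, 6.29, 9.88, 13.47]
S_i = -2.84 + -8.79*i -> [-2.84, -11.63, -20.42, -29.21, -38.0]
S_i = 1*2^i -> [1, 2, 4, 8, 16]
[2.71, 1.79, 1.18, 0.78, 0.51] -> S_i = 2.71*0.66^i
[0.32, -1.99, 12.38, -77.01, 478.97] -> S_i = 0.32*(-6.22)^i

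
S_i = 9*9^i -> [9, 81, 729, 6561, 59049]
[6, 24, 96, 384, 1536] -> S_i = 6*4^i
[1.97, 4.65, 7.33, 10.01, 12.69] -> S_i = 1.97 + 2.68*i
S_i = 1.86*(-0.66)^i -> [1.86, -1.23, 0.81, -0.53, 0.35]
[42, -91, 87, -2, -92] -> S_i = Random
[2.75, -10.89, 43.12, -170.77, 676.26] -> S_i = 2.75*(-3.96)^i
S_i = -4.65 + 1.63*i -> [-4.65, -3.02, -1.39, 0.24, 1.87]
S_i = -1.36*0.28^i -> [-1.36, -0.38, -0.11, -0.03, -0.01]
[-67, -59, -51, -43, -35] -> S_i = -67 + 8*i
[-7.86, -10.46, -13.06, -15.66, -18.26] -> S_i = -7.86 + -2.60*i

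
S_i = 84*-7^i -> [84, -588, 4116, -28812, 201684]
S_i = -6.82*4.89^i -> [-6.82, -33.35, -163.08, -797.46, -3899.6]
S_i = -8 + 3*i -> [-8, -5, -2, 1, 4]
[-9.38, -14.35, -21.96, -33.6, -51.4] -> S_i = -9.38*1.53^i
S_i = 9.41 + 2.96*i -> [9.41, 12.37, 15.33, 18.29, 21.25]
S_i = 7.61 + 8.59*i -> [7.61, 16.2, 24.79, 33.38, 41.97]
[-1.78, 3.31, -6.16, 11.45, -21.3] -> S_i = -1.78*(-1.86)^i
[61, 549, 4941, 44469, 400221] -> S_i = 61*9^i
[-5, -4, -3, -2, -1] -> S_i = -5 + 1*i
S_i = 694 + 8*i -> [694, 702, 710, 718, 726]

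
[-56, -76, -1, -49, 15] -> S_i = Random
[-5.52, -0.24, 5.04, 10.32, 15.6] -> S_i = -5.52 + 5.28*i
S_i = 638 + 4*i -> [638, 642, 646, 650, 654]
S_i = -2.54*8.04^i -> [-2.54, -20.42, -164.19, -1320.08, -10613.48]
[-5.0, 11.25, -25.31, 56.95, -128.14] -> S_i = -5.00*(-2.25)^i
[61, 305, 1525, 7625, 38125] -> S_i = 61*5^i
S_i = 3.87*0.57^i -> [3.87, 2.21, 1.26, 0.72, 0.41]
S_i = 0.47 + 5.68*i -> [0.47, 6.15, 11.83, 17.51, 23.19]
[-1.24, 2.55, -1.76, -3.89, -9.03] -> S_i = Random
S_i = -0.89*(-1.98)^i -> [-0.89, 1.76, -3.49, 6.91, -13.68]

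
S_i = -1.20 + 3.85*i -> [-1.2, 2.65, 6.5, 10.35, 14.2]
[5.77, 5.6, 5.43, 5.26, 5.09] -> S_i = 5.77 + -0.17*i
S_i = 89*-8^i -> [89, -712, 5696, -45568, 364544]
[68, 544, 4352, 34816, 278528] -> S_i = 68*8^i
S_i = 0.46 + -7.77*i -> [0.46, -7.31, -15.08, -22.85, -30.62]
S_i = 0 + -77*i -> [0, -77, -154, -231, -308]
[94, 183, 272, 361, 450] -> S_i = 94 + 89*i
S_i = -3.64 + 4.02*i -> [-3.64, 0.38, 4.4, 8.42, 12.44]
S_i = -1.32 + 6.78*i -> [-1.32, 5.46, 12.24, 19.02, 25.8]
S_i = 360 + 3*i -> [360, 363, 366, 369, 372]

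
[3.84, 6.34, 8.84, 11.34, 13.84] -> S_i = 3.84 + 2.50*i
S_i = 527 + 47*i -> [527, 574, 621, 668, 715]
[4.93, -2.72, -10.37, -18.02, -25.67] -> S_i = 4.93 + -7.65*i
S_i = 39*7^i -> [39, 273, 1911, 13377, 93639]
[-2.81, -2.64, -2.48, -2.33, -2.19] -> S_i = -2.81*0.94^i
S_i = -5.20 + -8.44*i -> [-5.2, -13.64, -22.08, -30.52, -38.96]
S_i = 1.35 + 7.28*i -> [1.35, 8.63, 15.91, 23.19, 30.47]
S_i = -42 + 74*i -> [-42, 32, 106, 180, 254]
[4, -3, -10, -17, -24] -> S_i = 4 + -7*i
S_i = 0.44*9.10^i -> [0.44, 4.0, 36.44, 331.57, 3017.3]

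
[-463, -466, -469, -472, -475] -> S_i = -463 + -3*i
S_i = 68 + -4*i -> [68, 64, 60, 56, 52]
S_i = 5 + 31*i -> [5, 36, 67, 98, 129]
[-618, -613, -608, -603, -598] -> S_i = -618 + 5*i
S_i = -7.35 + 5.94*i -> [-7.35, -1.41, 4.53, 10.47, 16.41]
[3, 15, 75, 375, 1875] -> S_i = 3*5^i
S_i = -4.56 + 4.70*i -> [-4.56, 0.14, 4.84, 9.54, 14.24]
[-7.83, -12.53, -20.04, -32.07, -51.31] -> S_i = -7.83*1.60^i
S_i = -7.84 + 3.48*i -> [-7.84, -4.36, -0.88, 2.6, 6.08]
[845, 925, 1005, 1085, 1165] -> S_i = 845 + 80*i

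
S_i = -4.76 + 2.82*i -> [-4.76, -1.94, 0.88, 3.7, 6.52]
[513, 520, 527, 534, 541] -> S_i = 513 + 7*i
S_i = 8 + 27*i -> [8, 35, 62, 89, 116]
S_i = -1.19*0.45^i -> [-1.19, -0.54, -0.24, -0.11, -0.05]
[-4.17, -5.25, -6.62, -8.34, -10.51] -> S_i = -4.17*1.26^i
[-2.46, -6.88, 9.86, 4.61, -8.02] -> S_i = Random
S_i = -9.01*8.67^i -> [-9.01, -78.12, -677.27, -5871.95, -50909.78]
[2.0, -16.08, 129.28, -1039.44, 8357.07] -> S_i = 2.00*(-8.04)^i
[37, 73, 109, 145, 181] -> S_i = 37 + 36*i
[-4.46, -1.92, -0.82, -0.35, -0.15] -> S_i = -4.46*0.43^i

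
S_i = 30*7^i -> [30, 210, 1470, 10290, 72030]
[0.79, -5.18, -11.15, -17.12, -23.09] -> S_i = 0.79 + -5.97*i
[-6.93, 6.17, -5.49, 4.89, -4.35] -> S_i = -6.93*(-0.89)^i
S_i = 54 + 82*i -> [54, 136, 218, 300, 382]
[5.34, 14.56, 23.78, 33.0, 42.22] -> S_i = 5.34 + 9.22*i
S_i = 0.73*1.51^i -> [0.73, 1.1, 1.66, 2.51, 3.8]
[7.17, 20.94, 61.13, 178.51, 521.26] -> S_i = 7.17*2.92^i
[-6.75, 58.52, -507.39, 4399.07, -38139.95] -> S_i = -6.75*(-8.67)^i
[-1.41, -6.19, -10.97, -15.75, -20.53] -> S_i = -1.41 + -4.78*i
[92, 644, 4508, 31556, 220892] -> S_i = 92*7^i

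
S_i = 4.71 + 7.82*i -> [4.71, 12.53, 20.35, 28.17, 35.99]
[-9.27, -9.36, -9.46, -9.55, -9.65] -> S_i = -9.27*1.01^i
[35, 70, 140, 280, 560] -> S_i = 35*2^i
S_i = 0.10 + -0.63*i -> [0.1, -0.53, -1.16, -1.79, -2.42]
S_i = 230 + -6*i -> [230, 224, 218, 212, 206]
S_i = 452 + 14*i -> [452, 466, 480, 494, 508]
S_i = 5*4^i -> [5, 20, 80, 320, 1280]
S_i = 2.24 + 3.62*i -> [2.24, 5.86, 9.48, 13.1, 16.72]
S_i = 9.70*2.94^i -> [9.7, 28.52, 83.84, 246.5, 724.7]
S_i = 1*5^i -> [1, 5, 25, 125, 625]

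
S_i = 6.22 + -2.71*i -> [6.22, 3.51, 0.8, -1.91, -4.62]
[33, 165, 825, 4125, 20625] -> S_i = 33*5^i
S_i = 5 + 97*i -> [5, 102, 199, 296, 393]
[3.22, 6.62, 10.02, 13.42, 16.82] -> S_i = 3.22 + 3.40*i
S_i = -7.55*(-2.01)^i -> [-7.55, 15.18, -30.5, 61.31, -123.23]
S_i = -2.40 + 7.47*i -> [-2.4, 5.07, 12.54, 20.01, 27.48]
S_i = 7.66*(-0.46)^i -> [7.66, -3.52, 1.62, -0.75, 0.34]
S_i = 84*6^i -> [84, 504, 3024, 18144, 108864]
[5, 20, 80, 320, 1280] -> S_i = 5*4^i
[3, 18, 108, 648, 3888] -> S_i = 3*6^i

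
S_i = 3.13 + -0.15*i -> [3.13, 2.98, 2.83, 2.68, 2.53]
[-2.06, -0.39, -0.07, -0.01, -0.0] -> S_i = -2.06*0.19^i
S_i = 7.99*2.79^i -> [7.99, 22.29, 62.19, 173.52, 484.13]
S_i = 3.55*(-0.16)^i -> [3.55, -0.57, 0.09, -0.01, 0.0]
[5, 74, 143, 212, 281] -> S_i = 5 + 69*i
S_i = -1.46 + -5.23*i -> [-1.46, -6.69, -11.92, -17.15, -22.38]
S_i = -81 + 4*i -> [-81, -77, -73, -69, -65]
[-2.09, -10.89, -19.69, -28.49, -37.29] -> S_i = -2.09 + -8.80*i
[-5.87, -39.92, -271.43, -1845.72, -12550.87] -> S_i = -5.87*6.80^i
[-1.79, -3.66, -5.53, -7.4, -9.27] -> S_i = -1.79 + -1.87*i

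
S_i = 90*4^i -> [90, 360, 1440, 5760, 23040]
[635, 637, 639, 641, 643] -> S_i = 635 + 2*i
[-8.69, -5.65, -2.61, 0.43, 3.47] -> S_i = -8.69 + 3.04*i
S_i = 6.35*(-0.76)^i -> [6.35, -4.83, 3.67, -2.79, 2.12]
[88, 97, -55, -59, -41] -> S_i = Random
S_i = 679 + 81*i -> [679, 760, 841, 922, 1003]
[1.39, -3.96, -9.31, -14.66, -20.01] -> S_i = 1.39 + -5.35*i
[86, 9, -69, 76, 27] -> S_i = Random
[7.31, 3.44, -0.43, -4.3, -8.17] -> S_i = 7.31 + -3.87*i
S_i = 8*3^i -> [8, 24, 72, 216, 648]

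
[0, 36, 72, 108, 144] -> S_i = 0 + 36*i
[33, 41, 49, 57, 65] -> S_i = 33 + 8*i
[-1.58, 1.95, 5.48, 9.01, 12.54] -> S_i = -1.58 + 3.53*i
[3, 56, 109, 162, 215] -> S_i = 3 + 53*i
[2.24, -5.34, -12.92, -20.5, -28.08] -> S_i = 2.24 + -7.58*i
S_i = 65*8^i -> [65, 520, 4160, 33280, 266240]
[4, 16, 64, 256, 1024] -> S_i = 4*4^i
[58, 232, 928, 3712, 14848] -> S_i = 58*4^i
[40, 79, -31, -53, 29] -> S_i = Random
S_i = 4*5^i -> [4, 20, 100, 500, 2500]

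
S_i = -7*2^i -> [-7, -14, -28, -56, -112]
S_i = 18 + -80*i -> [18, -62, -142, -222, -302]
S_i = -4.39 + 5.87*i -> [-4.39, 1.48, 7.35, 13.22, 19.09]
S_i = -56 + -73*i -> [-56, -129, -202, -275, -348]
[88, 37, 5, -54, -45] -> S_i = Random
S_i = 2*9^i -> [2, 18, 162, 1458, 13122]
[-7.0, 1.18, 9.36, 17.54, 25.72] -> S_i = -7.00 + 8.18*i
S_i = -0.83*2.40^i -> [-0.83, -1.99, -4.78, -11.47, -27.54]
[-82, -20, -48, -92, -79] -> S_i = Random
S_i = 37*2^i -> [37, 74, 148, 296, 592]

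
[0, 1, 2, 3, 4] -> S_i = 0 + 1*i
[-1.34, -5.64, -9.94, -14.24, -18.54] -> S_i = -1.34 + -4.30*i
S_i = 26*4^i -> [26, 104, 416, 1664, 6656]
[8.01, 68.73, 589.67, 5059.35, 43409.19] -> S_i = 8.01*8.58^i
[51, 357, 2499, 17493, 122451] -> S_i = 51*7^i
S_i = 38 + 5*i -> [38, 43, 48, 53, 58]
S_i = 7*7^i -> [7, 49, 343, 2401, 16807]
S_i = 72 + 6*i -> [72, 78, 84, 90, 96]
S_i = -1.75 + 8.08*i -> [-1.75, 6.33, 14.41, 22.49, 30.57]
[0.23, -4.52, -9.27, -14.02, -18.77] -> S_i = 0.23 + -4.75*i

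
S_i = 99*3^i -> [99, 297, 891, 2673, 8019]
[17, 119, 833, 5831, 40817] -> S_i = 17*7^i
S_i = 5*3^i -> [5, 15, 45, 135, 405]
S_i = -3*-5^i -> [-3, 15, -75, 375, -1875]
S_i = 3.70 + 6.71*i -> [3.7, 10.41, 17.12, 23.83, 30.54]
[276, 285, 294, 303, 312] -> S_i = 276 + 9*i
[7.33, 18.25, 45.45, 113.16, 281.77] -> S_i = 7.33*2.49^i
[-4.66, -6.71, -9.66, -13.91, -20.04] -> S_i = -4.66*1.44^i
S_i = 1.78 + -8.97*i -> [1.78, -7.19, -16.16, -25.13, -34.1]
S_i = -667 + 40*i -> [-667, -627, -587, -547, -507]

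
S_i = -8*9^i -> [-8, -72, -648, -5832, -52488]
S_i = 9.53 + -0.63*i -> [9.53, 8.9, 8.27, 7.64, 7.01]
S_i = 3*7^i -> [3, 21, 147, 1029, 7203]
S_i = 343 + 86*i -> [343, 429, 515, 601, 687]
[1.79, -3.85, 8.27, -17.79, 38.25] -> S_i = 1.79*(-2.15)^i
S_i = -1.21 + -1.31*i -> [-1.21, -2.52, -3.83, -5.14, -6.45]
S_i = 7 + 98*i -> [7, 105, 203, 301, 399]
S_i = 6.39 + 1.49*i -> [6.39, 7.88, 9.37, 10.86, 12.35]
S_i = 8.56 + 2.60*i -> [8.56, 11.16, 13.76, 16.36, 18.96]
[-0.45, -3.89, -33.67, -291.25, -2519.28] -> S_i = -0.45*8.65^i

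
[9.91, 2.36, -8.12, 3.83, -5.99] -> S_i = Random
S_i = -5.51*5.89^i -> [-5.51, -32.45, -191.15, -1125.89, -6631.52]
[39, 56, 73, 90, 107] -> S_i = 39 + 17*i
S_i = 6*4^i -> [6, 24, 96, 384, 1536]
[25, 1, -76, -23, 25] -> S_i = Random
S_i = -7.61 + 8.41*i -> [-7.61, 0.8, 9.21, 17.62, 26.03]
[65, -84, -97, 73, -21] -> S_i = Random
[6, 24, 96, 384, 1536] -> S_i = 6*4^i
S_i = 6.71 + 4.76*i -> [6.71, 11.47, 16.23, 20.99, 25.75]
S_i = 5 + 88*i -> [5, 93, 181, 269, 357]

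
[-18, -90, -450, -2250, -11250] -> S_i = -18*5^i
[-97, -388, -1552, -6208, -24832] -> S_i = -97*4^i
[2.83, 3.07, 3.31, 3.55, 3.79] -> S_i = 2.83 + 0.24*i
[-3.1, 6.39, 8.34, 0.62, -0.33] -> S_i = Random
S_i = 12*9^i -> [12, 108, 972, 8748, 78732]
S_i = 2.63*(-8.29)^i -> [2.63, -21.8, 180.74, -1498.37, 12421.5]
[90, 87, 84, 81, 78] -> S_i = 90 + -3*i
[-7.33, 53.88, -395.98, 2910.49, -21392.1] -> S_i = -7.33*(-7.35)^i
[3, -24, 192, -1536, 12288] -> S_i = 3*-8^i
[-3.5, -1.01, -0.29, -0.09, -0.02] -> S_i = -3.50*0.29^i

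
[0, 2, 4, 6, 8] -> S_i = 0 + 2*i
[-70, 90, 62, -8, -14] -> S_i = Random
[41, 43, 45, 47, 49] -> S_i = 41 + 2*i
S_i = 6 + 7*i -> [6, 13, 20, 27, 34]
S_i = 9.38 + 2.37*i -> [9.38, 11.75, 14.12, 16.49, 18.86]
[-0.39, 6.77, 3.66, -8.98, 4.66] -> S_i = Random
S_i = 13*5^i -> [13, 65, 325, 1625, 8125]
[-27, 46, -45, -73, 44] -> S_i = Random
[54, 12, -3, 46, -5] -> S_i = Random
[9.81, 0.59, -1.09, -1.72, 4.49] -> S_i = Random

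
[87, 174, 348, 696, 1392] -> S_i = 87*2^i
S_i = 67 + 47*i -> [67, 114, 161, 208, 255]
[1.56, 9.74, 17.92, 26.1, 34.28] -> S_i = 1.56 + 8.18*i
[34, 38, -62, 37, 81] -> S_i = Random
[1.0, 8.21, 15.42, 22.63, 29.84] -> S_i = 1.00 + 7.21*i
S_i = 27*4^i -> [27, 108, 432, 1728, 6912]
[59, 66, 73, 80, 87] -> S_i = 59 + 7*i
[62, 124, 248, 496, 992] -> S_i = 62*2^i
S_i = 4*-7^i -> [4, -28, 196, -1372, 9604]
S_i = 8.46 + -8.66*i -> [8.46, -0.2, -8.86, -17.52, -26.18]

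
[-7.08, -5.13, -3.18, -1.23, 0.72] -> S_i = -7.08 + 1.95*i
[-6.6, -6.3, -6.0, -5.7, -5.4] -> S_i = -6.60 + 0.30*i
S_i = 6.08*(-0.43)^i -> [6.08, -2.61, 1.12, -0.48, 0.21]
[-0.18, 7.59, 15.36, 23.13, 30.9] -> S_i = -0.18 + 7.77*i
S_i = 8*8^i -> [8, 64, 512, 4096, 32768]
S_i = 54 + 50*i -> [54, 104, 154, 204, 254]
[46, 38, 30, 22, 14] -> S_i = 46 + -8*i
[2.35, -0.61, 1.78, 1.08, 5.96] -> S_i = Random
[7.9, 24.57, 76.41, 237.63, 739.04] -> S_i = 7.90*3.11^i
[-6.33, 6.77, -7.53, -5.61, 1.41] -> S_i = Random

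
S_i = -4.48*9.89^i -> [-4.48, -44.31, -438.2, -4333.78, -42861.09]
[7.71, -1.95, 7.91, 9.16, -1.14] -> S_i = Random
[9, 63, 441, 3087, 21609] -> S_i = 9*7^i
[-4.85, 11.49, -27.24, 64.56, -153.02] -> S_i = -4.85*(-2.37)^i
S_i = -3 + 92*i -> [-3, 89, 181, 273, 365]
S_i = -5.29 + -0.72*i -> [-5.29, -6.01, -6.73, -7.45, -8.17]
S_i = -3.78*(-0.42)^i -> [-3.78, 1.59, -0.67, 0.28, -0.12]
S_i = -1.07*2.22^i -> [-1.07, -2.38, -5.27, -11.71, -25.99]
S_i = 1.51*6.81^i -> [1.51, 10.28, 70.03, 476.89, 3247.62]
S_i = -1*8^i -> [-1, -8, -64, -512, -4096]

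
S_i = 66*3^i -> [66, 198, 594, 1782, 5346]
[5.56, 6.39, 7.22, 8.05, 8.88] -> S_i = 5.56 + 0.83*i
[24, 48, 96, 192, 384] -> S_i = 24*2^i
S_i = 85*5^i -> [85, 425, 2125, 10625, 53125]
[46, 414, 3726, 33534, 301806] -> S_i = 46*9^i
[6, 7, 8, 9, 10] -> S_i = 6 + 1*i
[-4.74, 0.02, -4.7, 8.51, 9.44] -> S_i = Random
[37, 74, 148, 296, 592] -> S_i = 37*2^i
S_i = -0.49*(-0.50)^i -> [-0.49, 0.24, -0.12, 0.06, -0.03]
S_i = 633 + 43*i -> [633, 676, 719, 762, 805]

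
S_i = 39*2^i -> [39, 78, 156, 312, 624]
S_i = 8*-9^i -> [8, -72, 648, -5832, 52488]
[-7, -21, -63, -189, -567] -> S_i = -7*3^i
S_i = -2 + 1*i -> [-2, -1, 0, 1, 2]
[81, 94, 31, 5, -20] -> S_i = Random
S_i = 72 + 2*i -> [72, 74, 76, 78, 80]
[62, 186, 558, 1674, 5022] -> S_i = 62*3^i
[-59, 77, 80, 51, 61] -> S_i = Random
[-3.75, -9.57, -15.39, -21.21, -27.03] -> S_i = -3.75 + -5.82*i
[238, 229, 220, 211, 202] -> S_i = 238 + -9*i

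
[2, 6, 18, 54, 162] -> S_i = 2*3^i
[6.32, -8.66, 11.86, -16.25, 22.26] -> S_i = 6.32*(-1.37)^i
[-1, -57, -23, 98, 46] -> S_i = Random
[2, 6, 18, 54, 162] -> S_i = 2*3^i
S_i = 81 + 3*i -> [81, 84, 87, 90, 93]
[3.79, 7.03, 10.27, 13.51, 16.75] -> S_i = 3.79 + 3.24*i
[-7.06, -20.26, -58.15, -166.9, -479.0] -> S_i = -7.06*2.87^i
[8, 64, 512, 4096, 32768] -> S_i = 8*8^i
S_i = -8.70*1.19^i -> [-8.7, -10.35, -12.32, -14.66, -17.45]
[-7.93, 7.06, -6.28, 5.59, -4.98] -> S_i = -7.93*(-0.89)^i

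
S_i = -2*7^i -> [-2, -14, -98, -686, -4802]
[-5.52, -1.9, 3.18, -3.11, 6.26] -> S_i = Random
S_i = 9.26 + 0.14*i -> [9.26, 9.4, 9.54, 9.68, 9.82]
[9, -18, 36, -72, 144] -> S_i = 9*-2^i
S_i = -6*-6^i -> [-6, 36, -216, 1296, -7776]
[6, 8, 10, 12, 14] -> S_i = 6 + 2*i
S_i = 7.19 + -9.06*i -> [7.19, -1.87, -10.93, -19.99, -29.05]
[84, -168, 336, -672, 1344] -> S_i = 84*-2^i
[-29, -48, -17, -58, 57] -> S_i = Random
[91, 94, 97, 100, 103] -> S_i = 91 + 3*i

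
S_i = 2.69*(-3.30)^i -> [2.69, -8.88, 29.29, -96.67, 319.01]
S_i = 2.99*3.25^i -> [2.99, 9.72, 31.58, 102.64, 333.58]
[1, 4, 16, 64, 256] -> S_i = 1*4^i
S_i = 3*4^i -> [3, 12, 48, 192, 768]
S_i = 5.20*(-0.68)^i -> [5.2, -3.54, 2.4, -1.64, 1.11]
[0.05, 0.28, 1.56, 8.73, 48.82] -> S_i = 0.05*5.59^i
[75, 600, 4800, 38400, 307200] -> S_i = 75*8^i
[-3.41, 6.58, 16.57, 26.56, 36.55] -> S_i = -3.41 + 9.99*i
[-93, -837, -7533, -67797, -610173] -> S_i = -93*9^i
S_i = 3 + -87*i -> [3, -84, -171, -258, -345]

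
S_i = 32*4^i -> [32, 128, 512, 2048, 8192]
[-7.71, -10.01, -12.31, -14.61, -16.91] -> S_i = -7.71 + -2.30*i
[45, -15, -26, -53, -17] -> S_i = Random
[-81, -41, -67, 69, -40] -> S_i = Random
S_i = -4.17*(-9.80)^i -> [-4.17, 40.87, -400.49, 3924.77, -38462.75]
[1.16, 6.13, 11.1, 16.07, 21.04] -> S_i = 1.16 + 4.97*i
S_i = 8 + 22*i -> [8, 30, 52, 74, 96]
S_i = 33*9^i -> [33, 297, 2673, 24057, 216513]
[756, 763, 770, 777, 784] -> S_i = 756 + 7*i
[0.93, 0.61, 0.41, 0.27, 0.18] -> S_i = 0.93*0.66^i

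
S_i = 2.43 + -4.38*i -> [2.43, -1.95, -6.33, -10.71, -15.09]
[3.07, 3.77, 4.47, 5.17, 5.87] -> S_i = 3.07 + 0.70*i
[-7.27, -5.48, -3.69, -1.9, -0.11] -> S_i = -7.27 + 1.79*i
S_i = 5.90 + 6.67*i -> [5.9, 12.57, 19.24, 25.91, 32.58]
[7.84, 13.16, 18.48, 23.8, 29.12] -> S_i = 7.84 + 5.32*i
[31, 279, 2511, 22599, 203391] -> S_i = 31*9^i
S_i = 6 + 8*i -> [6, 14, 22, 30, 38]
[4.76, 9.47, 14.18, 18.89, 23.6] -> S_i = 4.76 + 4.71*i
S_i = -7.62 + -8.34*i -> [-7.62, -15.96, -24.3, -32.64, -40.98]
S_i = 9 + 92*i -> [9, 101, 193, 285, 377]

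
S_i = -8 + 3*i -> [-8, -5, -2, 1, 4]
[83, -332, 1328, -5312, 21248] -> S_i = 83*-4^i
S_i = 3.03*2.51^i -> [3.03, 7.61, 19.09, 47.91, 120.26]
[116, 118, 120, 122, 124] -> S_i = 116 + 2*i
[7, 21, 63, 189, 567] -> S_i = 7*3^i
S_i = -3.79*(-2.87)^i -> [-3.79, 10.88, -31.22, 89.6, -257.14]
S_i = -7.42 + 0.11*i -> [-7.42, -7.31, -7.2, -7.09, -6.98]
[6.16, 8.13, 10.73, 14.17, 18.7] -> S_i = 6.16*1.32^i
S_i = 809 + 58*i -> [809, 867, 925, 983, 1041]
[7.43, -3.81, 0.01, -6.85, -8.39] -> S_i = Random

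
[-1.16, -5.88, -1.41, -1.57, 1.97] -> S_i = Random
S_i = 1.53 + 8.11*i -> [1.53, 9.64, 17.75, 25.86, 33.97]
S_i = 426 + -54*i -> [426, 372, 318, 264, 210]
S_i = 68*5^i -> [68, 340, 1700, 8500, 42500]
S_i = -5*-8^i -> [-5, 40, -320, 2560, -20480]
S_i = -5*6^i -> [-5, -30, -180, -1080, -6480]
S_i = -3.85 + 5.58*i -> [-3.85, 1.73, 7.31, 12.89, 18.47]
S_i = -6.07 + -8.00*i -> [-6.07, -14.07, -22.07, -30.07, -38.07]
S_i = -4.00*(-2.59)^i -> [-4.0, 10.36, -26.83, 69.5, -179.99]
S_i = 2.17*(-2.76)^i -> [2.17, -5.99, 16.53, -45.62, 125.92]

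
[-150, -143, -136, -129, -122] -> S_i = -150 + 7*i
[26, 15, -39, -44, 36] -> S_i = Random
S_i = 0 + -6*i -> [0, -6, -12, -18, -24]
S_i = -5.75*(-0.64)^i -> [-5.75, 3.68, -2.36, 1.51, -0.96]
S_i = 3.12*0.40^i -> [3.12, 1.25, 0.5, 0.2, 0.08]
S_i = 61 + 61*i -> [61, 122, 183, 244, 305]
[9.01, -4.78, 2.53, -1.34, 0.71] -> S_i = 9.01*(-0.53)^i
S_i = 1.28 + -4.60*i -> [1.28, -3.32, -7.92, -12.52, -17.12]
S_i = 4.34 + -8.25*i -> [4.34, -3.91, -12.16, -20.41, -28.66]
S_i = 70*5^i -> [70, 350, 1750, 8750, 43750]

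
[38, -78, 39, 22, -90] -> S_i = Random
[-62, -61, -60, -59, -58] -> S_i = -62 + 1*i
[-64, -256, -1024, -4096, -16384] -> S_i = -64*4^i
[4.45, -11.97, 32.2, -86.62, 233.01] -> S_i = 4.45*(-2.69)^i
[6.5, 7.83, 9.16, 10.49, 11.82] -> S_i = 6.50 + 1.33*i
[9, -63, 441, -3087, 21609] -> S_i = 9*-7^i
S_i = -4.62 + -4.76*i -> [-4.62, -9.38, -14.14, -18.9, -23.66]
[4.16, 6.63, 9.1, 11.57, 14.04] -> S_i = 4.16 + 2.47*i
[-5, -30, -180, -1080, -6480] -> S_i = -5*6^i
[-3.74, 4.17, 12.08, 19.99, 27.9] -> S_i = -3.74 + 7.91*i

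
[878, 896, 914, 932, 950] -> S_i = 878 + 18*i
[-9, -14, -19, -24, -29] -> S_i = -9 + -5*i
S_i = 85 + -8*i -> [85, 77, 69, 61, 53]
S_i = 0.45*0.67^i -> [0.45, 0.3, 0.2, 0.14, 0.09]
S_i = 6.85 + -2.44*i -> [6.85, 4.41, 1.97, -0.47, -2.91]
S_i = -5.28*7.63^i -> [-5.28, -40.29, -307.39, -2345.35, -17895.02]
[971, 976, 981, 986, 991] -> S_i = 971 + 5*i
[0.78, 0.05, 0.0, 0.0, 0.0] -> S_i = 0.78*0.07^i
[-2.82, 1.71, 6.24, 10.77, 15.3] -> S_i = -2.82 + 4.53*i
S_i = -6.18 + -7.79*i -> [-6.18, -13.97, -21.76, -29.55, -37.34]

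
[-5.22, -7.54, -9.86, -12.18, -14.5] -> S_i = -5.22 + -2.32*i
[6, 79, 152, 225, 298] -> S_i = 6 + 73*i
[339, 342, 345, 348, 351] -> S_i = 339 + 3*i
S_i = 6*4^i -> [6, 24, 96, 384, 1536]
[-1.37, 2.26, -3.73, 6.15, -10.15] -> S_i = -1.37*(-1.65)^i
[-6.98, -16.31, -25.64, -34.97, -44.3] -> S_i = -6.98 + -9.33*i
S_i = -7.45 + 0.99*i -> [-7.45, -6.46, -5.47, -4.48, -3.49]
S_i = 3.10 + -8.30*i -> [3.1, -5.2, -13.5, -21.8, -30.1]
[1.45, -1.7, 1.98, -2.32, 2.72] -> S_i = 1.45*(-1.17)^i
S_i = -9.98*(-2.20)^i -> [-9.98, 21.96, -48.3, 106.27, -233.79]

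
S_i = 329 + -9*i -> [329, 320, 311, 302, 293]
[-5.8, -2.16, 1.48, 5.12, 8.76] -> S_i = -5.80 + 3.64*i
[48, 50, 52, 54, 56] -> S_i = 48 + 2*i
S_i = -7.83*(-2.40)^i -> [-7.83, 18.79, -45.1, 108.24, -259.78]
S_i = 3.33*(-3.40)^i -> [3.33, -11.32, 38.49, -130.88, 445.0]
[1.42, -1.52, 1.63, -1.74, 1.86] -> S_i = 1.42*(-1.07)^i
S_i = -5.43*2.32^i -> [-5.43, -12.6, -29.23, -67.81, -157.31]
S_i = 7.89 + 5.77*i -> [7.89, 13.66, 19.43, 25.2, 30.97]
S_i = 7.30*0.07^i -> [7.3, 0.51, 0.04, 0.0, 0.0]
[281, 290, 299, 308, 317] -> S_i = 281 + 9*i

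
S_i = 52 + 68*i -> [52, 120, 188, 256, 324]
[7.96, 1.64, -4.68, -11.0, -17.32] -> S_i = 7.96 + -6.32*i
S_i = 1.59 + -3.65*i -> [1.59, -2.06, -5.71, -9.36, -13.01]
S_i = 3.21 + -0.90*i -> [3.21, 2.31, 1.41, 0.51, -0.39]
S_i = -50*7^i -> [-50, -350, -2450, -17150, -120050]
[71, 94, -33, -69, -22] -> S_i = Random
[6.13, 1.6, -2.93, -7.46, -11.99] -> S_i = 6.13 + -4.53*i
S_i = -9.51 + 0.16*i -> [-9.51, -9.35, -9.19, -9.03, -8.87]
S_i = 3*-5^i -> [3, -15, 75, -375, 1875]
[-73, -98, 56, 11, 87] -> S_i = Random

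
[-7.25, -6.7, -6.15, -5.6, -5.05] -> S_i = -7.25 + 0.55*i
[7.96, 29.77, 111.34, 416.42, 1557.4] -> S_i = 7.96*3.74^i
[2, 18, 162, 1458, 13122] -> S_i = 2*9^i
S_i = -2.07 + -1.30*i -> [-2.07, -3.37, -4.67, -5.97, -7.27]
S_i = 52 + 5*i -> [52, 57, 62, 67, 72]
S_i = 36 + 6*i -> [36, 42, 48, 54, 60]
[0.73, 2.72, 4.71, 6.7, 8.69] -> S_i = 0.73 + 1.99*i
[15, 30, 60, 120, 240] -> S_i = 15*2^i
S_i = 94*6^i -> [94, 564, 3384, 20304, 121824]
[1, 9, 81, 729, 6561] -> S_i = 1*9^i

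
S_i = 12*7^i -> [12, 84, 588, 4116, 28812]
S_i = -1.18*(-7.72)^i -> [-1.18, 9.11, -70.33, 542.92, -4191.32]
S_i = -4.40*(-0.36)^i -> [-4.4, 1.58, -0.57, 0.21, -0.07]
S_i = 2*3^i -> [2, 6, 18, 54, 162]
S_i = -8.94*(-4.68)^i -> [-8.94, 41.84, -195.81, 916.38, -4288.65]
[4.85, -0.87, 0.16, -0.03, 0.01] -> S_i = 4.85*(-0.18)^i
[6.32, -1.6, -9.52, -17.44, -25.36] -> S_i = 6.32 + -7.92*i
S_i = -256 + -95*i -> [-256, -351, -446, -541, -636]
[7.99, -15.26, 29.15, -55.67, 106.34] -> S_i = 7.99*(-1.91)^i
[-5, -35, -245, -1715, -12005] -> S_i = -5*7^i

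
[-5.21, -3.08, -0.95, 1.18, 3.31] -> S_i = -5.21 + 2.13*i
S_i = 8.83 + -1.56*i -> [8.83, 7.27, 5.71, 4.15, 2.59]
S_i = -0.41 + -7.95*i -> [-0.41, -8.36, -16.31, -24.26, -32.21]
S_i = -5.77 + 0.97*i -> [-5.77, -4.8, -3.83, -2.86, -1.89]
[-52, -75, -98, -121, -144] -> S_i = -52 + -23*i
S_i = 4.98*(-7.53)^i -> [4.98, -37.5, 282.37, -2126.25, 16010.66]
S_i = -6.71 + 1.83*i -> [-6.71, -4.88, -3.05, -1.22, 0.61]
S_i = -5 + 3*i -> [-5, -2, 1, 4, 7]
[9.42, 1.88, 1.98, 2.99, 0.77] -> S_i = Random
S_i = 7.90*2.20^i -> [7.9, 17.38, 38.24, 84.12, 185.06]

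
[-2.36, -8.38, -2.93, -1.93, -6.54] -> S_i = Random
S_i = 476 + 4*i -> [476, 480, 484, 488, 492]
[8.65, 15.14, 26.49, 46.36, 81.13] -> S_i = 8.65*1.75^i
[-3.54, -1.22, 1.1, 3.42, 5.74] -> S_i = -3.54 + 2.32*i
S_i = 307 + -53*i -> [307, 254, 201, 148, 95]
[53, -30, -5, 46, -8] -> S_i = Random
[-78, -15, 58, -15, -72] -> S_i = Random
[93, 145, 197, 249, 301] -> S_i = 93 + 52*i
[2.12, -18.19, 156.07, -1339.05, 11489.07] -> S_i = 2.12*(-8.58)^i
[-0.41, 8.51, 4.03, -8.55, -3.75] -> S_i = Random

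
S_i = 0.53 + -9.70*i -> [0.53, -9.17, -18.87, -28.57, -38.27]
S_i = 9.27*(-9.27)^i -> [9.27, -85.93, 796.6, -7384.46, 68453.97]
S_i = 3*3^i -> [3, 9, 27, 81, 243]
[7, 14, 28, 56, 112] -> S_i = 7*2^i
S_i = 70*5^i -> [70, 350, 1750, 8750, 43750]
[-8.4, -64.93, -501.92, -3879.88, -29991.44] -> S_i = -8.40*7.73^i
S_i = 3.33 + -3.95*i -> [3.33, -0.62, -4.57, -8.52, -12.47]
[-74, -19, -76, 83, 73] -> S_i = Random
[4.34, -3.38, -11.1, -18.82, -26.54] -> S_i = 4.34 + -7.72*i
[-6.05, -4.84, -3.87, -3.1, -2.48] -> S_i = -6.05*0.80^i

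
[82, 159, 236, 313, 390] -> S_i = 82 + 77*i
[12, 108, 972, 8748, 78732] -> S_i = 12*9^i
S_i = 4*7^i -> [4, 28, 196, 1372, 9604]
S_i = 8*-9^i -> [8, -72, 648, -5832, 52488]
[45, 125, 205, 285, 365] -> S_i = 45 + 80*i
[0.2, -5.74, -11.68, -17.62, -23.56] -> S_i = 0.20 + -5.94*i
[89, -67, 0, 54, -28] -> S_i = Random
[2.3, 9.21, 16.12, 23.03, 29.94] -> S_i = 2.30 + 6.91*i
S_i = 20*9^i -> [20, 180, 1620, 14580, 131220]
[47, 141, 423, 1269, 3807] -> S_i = 47*3^i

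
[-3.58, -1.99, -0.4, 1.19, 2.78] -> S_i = -3.58 + 1.59*i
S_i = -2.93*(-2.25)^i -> [-2.93, 6.59, -14.83, 33.37, -75.09]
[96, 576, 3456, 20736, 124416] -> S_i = 96*6^i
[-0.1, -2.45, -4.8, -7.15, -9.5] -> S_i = -0.10 + -2.35*i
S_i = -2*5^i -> [-2, -10, -50, -250, -1250]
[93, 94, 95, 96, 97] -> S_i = 93 + 1*i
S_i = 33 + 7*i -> [33, 40, 47, 54, 61]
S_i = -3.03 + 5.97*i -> [-3.03, 2.94, 8.91, 14.88, 20.85]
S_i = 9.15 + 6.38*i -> [9.15, 15.53, 21.91, 28.29, 34.67]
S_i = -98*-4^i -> [-98, 392, -1568, 6272, -25088]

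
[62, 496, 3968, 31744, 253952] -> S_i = 62*8^i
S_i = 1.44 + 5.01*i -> [1.44, 6.45, 11.46, 16.47, 21.48]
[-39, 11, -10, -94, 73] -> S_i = Random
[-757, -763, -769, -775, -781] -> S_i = -757 + -6*i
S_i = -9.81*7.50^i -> [-9.81, -73.58, -551.81, -4138.59, -31039.45]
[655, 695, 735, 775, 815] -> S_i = 655 + 40*i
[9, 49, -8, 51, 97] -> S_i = Random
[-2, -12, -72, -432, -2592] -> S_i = -2*6^i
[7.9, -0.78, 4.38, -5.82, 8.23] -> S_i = Random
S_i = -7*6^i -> [-7, -42, -252, -1512, -9072]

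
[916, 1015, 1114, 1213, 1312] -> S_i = 916 + 99*i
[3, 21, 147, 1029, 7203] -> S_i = 3*7^i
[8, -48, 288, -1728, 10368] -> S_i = 8*-6^i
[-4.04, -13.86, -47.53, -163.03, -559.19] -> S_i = -4.04*3.43^i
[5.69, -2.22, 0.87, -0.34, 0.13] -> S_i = 5.69*(-0.39)^i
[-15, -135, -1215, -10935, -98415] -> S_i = -15*9^i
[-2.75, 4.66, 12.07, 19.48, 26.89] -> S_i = -2.75 + 7.41*i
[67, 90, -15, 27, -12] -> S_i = Random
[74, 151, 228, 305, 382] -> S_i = 74 + 77*i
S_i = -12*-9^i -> [-12, 108, -972, 8748, -78732]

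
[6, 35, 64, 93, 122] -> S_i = 6 + 29*i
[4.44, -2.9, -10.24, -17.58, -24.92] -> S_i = 4.44 + -7.34*i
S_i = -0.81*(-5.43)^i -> [-0.81, 4.4, -23.88, 129.68, -704.18]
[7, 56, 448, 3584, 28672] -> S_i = 7*8^i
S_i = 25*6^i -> [25, 150, 900, 5400, 32400]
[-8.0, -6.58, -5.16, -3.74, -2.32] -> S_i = -8.00 + 1.42*i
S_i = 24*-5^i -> [24, -120, 600, -3000, 15000]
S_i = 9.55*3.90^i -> [9.55, 37.25, 145.26, 566.5, 2209.34]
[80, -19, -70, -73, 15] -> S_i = Random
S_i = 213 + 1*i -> [213, 214, 215, 216, 217]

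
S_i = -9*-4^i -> [-9, 36, -144, 576, -2304]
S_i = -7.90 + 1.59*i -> [-7.9, -6.31, -4.72, -3.13, -1.54]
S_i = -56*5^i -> [-56, -280, -1400, -7000, -35000]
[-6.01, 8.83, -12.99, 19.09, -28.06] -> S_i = -6.01*(-1.47)^i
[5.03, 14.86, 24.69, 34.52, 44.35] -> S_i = 5.03 + 9.83*i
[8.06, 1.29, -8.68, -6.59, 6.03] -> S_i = Random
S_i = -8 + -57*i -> [-8, -65, -122, -179, -236]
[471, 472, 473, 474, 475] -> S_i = 471 + 1*i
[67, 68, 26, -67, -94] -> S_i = Random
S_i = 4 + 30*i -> [4, 34, 64, 94, 124]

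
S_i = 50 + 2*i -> [50, 52, 54, 56, 58]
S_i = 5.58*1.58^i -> [5.58, 8.82, 13.93, 22.01, 34.77]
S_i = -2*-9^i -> [-2, 18, -162, 1458, -13122]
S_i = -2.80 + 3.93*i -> [-2.8, 1.13, 5.06, 8.99, 12.92]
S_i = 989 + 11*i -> [989, 1000, 1011, 1022, 1033]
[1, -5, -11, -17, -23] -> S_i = 1 + -6*i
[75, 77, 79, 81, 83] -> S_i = 75 + 2*i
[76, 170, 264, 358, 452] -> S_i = 76 + 94*i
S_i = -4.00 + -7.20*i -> [-4.0, -11.2, -18.4, -25.6, -32.8]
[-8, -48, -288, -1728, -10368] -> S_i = -8*6^i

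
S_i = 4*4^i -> [4, 16, 64, 256, 1024]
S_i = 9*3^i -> [9, 27, 81, 243, 729]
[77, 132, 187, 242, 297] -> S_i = 77 + 55*i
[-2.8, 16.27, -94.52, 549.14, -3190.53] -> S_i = -2.80*(-5.81)^i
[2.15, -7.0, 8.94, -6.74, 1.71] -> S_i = Random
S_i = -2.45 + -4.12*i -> [-2.45, -6.57, -10.69, -14.81, -18.93]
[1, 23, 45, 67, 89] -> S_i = 1 + 22*i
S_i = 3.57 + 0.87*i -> [3.57, 4.44, 5.31, 6.18, 7.05]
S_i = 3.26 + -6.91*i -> [3.26, -3.65, -10.56, -17.47, -24.38]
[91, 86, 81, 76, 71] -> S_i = 91 + -5*i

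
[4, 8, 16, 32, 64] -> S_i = 4*2^i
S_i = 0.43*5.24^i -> [0.43, 2.25, 11.81, 61.87, 324.19]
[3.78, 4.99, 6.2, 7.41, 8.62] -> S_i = 3.78 + 1.21*i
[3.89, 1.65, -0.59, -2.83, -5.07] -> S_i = 3.89 + -2.24*i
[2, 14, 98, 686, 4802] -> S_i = 2*7^i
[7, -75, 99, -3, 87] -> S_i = Random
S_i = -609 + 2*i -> [-609, -607, -605, -603, -601]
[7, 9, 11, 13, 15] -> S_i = 7 + 2*i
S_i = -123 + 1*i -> [-123, -122, -121, -120, -119]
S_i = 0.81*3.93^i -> [0.81, 3.18, 12.51, 49.17, 193.22]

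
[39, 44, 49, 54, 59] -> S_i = 39 + 5*i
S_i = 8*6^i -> [8, 48, 288, 1728, 10368]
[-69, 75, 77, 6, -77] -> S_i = Random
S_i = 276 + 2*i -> [276, 278, 280, 282, 284]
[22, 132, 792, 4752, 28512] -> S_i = 22*6^i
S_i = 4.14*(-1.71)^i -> [4.14, -7.08, 12.11, -20.7, 35.4]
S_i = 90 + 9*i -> [90, 99, 108, 117, 126]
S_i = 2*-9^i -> [2, -18, 162, -1458, 13122]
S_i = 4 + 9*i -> [4, 13, 22, 31, 40]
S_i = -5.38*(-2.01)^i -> [-5.38, 10.81, -21.74, 43.69, -87.81]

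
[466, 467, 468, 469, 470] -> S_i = 466 + 1*i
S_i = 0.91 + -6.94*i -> [0.91, -6.03, -12.97, -19.91, -26.85]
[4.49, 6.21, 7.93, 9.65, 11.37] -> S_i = 4.49 + 1.72*i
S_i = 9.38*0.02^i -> [9.38, 0.19, 0.0, 0.0, 0.0]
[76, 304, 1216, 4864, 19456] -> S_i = 76*4^i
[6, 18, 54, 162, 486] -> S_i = 6*3^i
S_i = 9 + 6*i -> [9, 15, 21, 27, 33]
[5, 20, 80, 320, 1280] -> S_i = 5*4^i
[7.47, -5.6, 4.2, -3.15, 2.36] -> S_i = 7.47*(-0.75)^i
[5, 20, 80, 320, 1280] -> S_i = 5*4^i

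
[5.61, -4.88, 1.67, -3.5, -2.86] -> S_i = Random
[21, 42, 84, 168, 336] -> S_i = 21*2^i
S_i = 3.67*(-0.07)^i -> [3.67, -0.26, 0.02, -0.0, 0.0]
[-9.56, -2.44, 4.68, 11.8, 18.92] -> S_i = -9.56 + 7.12*i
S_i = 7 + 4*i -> [7, 11, 15, 19, 23]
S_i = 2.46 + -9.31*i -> [2.46, -6.85, -16.16, -25.47, -34.78]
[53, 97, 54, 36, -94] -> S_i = Random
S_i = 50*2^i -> [50, 100, 200, 400, 800]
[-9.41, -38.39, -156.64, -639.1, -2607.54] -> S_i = -9.41*4.08^i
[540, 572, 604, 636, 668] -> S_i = 540 + 32*i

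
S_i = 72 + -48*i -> [72, 24, -24, -72, -120]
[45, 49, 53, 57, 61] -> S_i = 45 + 4*i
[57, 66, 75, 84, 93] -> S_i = 57 + 9*i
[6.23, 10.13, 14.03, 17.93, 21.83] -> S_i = 6.23 + 3.90*i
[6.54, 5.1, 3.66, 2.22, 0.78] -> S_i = 6.54 + -1.44*i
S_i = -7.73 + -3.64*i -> [-7.73, -11.37, -15.01, -18.65, -22.29]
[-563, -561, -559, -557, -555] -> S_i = -563 + 2*i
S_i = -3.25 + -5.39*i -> [-3.25, -8.64, -14.03, -19.42, -24.81]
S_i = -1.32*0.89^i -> [-1.32, -1.17, -1.05, -0.93, -0.83]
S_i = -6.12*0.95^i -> [-6.12, -5.81, -5.52, -5.25, -4.98]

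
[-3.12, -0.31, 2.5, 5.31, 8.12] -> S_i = -3.12 + 2.81*i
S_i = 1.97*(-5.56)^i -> [1.97, -10.95, 60.9, -338.6, 1882.63]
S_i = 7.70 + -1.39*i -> [7.7, 6.31, 4.92, 3.53, 2.14]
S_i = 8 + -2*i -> [8, 6, 4, 2, 0]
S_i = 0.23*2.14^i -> [0.23, 0.49, 1.05, 2.25, 4.82]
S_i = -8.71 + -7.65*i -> [-8.71, -16.36, -24.01, -31.66, -39.31]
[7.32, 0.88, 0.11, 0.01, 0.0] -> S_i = 7.32*0.12^i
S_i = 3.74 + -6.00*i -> [3.74, -2.26, -8.26, -14.26, -20.26]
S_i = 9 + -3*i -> [9, 6, 3, 0, -3]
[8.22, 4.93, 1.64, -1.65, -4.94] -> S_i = 8.22 + -3.29*i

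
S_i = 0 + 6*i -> [0, 6, 12, 18, 24]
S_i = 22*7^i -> [22, 154, 1078, 7546, 52822]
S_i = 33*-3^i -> [33, -99, 297, -891, 2673]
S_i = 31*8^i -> [31, 248, 1984, 15872, 126976]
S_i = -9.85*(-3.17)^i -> [-9.85, 31.22, -98.98, 313.77, -994.66]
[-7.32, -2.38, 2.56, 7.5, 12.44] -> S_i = -7.32 + 4.94*i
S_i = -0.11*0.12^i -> [-0.11, -0.01, -0.0, -0.0, -0.0]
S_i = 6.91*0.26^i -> [6.91, 1.8, 0.47, 0.12, 0.03]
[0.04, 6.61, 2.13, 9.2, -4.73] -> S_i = Random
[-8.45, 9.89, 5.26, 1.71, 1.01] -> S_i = Random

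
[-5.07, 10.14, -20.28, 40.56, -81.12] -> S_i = -5.07*(-2.00)^i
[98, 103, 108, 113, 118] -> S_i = 98 + 5*i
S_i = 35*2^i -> [35, 70, 140, 280, 560]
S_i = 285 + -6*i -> [285, 279, 273, 267, 261]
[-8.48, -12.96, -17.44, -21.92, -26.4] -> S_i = -8.48 + -4.48*i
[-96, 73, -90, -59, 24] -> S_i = Random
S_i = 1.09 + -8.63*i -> [1.09, -7.54, -16.17, -24.8, -33.43]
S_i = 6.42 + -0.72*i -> [6.42, 5.7, 4.98, 4.26, 3.54]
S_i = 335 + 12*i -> [335, 347, 359, 371, 383]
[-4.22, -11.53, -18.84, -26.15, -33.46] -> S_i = -4.22 + -7.31*i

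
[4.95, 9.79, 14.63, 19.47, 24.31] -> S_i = 4.95 + 4.84*i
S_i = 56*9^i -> [56, 504, 4536, 40824, 367416]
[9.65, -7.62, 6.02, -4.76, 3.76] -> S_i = 9.65*(-0.79)^i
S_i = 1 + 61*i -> [1, 62, 123, 184, 245]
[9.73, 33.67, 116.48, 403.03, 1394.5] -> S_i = 9.73*3.46^i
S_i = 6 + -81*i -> [6, -75, -156, -237, -318]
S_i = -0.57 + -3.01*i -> [-0.57, -3.58, -6.59, -9.6, -12.61]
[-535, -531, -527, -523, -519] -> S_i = -535 + 4*i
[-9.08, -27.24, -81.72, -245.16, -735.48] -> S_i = -9.08*3.00^i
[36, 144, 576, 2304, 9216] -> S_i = 36*4^i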